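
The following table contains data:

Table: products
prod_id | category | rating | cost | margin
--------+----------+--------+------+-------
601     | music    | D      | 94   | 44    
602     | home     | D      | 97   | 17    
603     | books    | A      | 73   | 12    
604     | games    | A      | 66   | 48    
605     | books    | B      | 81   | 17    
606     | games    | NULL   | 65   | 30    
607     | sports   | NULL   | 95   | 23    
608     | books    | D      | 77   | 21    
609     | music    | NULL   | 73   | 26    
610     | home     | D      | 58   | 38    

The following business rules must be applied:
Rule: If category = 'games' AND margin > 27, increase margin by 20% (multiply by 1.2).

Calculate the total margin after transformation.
291.6

Step 1: Find records where category = 'games' AND margin > 27
Step 2: 2 records match, summing to 78
Step 3: After multiplier: 78 × 1.2 = 93.6
Step 4: Unaffected records sum: 198
Step 5: Final sum = 93.6 + 198 = 291.6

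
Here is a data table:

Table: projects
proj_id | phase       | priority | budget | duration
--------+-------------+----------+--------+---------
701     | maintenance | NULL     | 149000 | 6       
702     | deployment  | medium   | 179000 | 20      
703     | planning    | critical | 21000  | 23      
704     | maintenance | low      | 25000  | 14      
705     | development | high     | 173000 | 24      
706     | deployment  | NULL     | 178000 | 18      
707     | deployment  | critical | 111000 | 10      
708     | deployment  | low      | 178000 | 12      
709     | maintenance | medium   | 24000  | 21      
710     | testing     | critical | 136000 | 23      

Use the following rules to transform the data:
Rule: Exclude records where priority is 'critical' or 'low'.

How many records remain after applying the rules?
5

Step 1: Count records to exclude
  - 3 (critical) + 2 (low) = 5 records
Step 2: Total records: 10
Step 3: Remaining = 10 - 5 = 5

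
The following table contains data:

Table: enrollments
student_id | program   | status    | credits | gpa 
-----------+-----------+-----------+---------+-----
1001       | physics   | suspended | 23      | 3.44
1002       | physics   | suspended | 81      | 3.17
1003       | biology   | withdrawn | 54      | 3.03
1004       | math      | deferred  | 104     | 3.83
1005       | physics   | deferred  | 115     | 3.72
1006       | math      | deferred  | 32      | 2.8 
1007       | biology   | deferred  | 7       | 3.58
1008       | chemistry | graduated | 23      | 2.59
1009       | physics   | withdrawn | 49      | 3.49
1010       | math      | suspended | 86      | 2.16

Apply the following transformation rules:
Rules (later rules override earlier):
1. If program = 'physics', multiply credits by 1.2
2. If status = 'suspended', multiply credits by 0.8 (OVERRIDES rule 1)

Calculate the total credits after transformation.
568.8

Step 1: Rule 2 takes priority for records with status = 'suspended'
  - 3 records: 190 × 0.8 = 152.0
Step 2: Rule 1 applies to remaining records with program = 'physics'
  - 2 records: 164 × 1.2 = 196.8
Step 3: Other records unchanged: 220
Step 4: Final sum = 152.0 + 196.8 + 220 = 568.8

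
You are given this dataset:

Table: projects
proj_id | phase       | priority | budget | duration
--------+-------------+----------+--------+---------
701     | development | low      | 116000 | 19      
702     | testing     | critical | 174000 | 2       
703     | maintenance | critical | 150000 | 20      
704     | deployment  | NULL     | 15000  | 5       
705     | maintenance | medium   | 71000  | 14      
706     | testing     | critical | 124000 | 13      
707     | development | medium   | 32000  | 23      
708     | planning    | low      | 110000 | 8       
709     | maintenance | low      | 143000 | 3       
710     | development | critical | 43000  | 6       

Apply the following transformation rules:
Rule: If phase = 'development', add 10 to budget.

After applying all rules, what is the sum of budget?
978030

Step 1: Count records where phase = 'development': 3
Step 2: Total bonus added: 3 × 10 = 30
Step 3: Original sum of budget: 978000
Step 4: Final sum = 978000 + 30 = 978030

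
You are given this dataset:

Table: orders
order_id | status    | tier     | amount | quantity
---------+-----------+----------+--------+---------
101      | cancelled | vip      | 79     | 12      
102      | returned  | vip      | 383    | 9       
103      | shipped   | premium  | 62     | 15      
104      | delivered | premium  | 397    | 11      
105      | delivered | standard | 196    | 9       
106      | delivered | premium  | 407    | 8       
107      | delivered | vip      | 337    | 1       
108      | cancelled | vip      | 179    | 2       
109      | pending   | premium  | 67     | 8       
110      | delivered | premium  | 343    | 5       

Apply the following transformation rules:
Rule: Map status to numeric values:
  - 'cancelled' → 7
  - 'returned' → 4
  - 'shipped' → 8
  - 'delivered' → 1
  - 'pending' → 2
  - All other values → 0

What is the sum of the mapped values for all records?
33

Step 1: Apply mapping to each record
Step 2: Count by status:
  'cancelled': 2 records × 7 = 14
  'returned': 1 records × 4 = 4
  'shipped': 1 records × 8 = 8
  'delivered': 5 records × 1 = 5
  'pending': 1 records × 2 = 2
Step 3: Sum all mapped values = 33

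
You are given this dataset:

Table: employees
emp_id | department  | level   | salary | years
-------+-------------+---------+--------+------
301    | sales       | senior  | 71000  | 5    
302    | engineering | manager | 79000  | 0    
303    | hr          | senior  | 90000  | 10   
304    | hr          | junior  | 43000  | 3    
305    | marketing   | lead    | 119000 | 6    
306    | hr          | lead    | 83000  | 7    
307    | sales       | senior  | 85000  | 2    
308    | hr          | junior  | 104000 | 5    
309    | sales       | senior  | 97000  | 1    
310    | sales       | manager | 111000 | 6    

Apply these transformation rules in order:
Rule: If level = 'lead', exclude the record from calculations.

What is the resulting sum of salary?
680000

Step 1: Identify records where level = 'lead'
Step 2: The excluded records sum to 202000
Step 3: Original total salary = 882000
Step 4: Remaining total = 882000 - 202000 = 680000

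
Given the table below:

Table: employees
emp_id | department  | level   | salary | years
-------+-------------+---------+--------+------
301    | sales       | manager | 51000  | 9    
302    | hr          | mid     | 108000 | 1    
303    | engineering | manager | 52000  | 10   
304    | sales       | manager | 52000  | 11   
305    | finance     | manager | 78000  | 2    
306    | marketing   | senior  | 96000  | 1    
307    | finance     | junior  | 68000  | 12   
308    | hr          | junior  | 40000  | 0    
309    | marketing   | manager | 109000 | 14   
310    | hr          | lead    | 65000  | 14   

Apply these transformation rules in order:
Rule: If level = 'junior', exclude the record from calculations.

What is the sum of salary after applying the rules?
611000

Step 1: Identify records where level = 'junior'
Step 2: The excluded records sum to 108000
Step 3: Original total salary = 719000
Step 4: Remaining total = 719000 - 108000 = 611000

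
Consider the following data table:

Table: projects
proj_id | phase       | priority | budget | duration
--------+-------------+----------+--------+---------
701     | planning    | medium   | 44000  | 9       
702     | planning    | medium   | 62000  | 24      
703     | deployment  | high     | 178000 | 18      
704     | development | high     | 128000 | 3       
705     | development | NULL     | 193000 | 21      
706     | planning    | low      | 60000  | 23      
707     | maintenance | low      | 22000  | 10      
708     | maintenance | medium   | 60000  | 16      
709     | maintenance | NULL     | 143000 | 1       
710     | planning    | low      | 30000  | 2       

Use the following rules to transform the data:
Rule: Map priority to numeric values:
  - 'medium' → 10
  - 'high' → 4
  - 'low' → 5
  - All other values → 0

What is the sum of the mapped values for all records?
53

Step 1: Apply mapping to each record
Step 2: Count by status:
  'medium': 3 records × 10 = 30
  'high': 2 records × 4 = 8
  'low': 3 records × 5 = 15
Step 3: Sum all mapped values = 53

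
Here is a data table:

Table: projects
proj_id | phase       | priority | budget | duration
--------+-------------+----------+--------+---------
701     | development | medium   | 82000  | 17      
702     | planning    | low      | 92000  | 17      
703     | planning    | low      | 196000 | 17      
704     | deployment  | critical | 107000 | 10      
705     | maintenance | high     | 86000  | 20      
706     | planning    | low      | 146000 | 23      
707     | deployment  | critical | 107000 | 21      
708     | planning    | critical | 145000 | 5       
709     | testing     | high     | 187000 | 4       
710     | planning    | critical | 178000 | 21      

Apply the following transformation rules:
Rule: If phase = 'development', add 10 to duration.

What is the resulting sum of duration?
165

Step 1: Count records where phase = 'development': 1
Step 2: Total bonus added: 1 × 10 = 10
Step 3: Original sum of duration: 155
Step 4: Final sum = 155 + 10 = 165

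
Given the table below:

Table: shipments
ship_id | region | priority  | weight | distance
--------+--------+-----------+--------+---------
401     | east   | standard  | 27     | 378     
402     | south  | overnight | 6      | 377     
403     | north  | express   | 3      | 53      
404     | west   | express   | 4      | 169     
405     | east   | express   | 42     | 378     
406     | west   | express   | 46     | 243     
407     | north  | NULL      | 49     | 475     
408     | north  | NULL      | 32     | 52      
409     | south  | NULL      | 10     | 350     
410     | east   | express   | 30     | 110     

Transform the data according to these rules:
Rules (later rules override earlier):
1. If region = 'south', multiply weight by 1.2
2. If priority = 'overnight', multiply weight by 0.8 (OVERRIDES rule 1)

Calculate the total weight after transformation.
249.8

Step 1: Rule 2 takes priority for records with priority = 'overnight'
  - 1 records: 6 × 0.8 = 4.8
Step 2: Rule 1 applies to remaining records with region = 'south'
  - 1 records: 10 × 1.2 = 12.0
Step 3: Other records unchanged: 233
Step 4: Final sum = 4.8 + 12.0 + 233 = 249.8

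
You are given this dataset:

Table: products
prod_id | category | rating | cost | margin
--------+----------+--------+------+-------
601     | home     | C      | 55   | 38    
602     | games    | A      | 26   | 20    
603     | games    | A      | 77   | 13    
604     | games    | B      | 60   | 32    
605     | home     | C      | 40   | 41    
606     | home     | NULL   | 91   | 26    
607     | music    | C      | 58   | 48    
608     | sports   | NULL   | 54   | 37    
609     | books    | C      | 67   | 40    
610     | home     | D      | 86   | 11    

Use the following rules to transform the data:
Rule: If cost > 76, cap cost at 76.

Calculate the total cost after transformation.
588

Step 1: 3 records have cost > 76
Step 2: These records originally summed to 254
Step 3: After capping: 3 × 76 = 228
Step 4: Unaffected records sum: 360
Step 5: Final sum = 228 + 360 = 588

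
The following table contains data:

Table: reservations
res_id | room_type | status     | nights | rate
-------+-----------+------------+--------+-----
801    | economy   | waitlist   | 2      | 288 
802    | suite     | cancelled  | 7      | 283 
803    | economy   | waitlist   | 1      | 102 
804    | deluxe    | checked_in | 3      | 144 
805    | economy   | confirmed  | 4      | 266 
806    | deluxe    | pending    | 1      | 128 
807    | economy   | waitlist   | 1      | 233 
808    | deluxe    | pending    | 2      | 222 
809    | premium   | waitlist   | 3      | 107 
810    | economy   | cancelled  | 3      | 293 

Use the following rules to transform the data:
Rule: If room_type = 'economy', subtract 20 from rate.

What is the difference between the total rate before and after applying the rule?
100

Step 1: Original sum of rate = 2066
Step 2: 5 records have room_type = 'economy'
Step 3: Each affected record changes by -20
Step 4: Total change = 5 × -20 = -100
Step 5: New sum = 2066 + -100 = 1966
Step 6: Difference = |1966 - 2066| = 100
        (Sum decreased by 100)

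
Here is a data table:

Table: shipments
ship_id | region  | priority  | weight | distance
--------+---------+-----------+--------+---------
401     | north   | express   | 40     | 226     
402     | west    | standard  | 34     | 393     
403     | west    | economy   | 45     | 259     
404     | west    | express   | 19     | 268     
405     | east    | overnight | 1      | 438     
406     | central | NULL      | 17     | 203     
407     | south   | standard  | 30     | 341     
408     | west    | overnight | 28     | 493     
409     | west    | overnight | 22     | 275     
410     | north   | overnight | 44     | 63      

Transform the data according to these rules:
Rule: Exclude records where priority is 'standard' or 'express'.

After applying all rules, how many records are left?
6

Step 1: Count records to exclude
  - 2 (standard) + 2 (express) = 4 records
Step 2: Total records: 10
Step 3: Remaining = 10 - 4 = 6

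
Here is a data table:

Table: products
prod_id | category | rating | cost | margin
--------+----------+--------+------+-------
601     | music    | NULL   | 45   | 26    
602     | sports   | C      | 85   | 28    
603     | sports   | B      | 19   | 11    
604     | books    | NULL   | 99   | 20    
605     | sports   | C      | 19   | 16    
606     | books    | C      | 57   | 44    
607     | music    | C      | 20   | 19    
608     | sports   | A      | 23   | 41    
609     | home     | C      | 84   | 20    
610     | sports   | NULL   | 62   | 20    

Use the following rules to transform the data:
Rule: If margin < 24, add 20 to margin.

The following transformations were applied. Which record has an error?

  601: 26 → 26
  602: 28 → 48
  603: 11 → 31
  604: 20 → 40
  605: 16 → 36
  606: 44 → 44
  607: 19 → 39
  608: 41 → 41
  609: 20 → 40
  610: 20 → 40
Record 602 has an error. The correct transformed value should be 28, not 48.

Step 1: Check each record against the rule
Step 2: Record 602 has margin = 28
Step 3: Since 28 >= 24, the bonus should not have been applied
Step 4: Correct value = 28, but claimed value = 48
Conclusion: Record 602 has the error.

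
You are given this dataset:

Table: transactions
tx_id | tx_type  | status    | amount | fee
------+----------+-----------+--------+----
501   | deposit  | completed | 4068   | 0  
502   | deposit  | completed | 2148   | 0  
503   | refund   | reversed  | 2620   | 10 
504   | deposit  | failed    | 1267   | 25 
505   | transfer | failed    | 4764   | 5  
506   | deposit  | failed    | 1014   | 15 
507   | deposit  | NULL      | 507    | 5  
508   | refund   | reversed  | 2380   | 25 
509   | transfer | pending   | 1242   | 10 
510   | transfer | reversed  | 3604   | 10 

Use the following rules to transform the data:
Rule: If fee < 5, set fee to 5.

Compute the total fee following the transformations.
115

Step 1: 2 records have fee < 5
Step 2: These records originally summed to 0
Step 3: After setting to minimum: 2 × 5 = 10
Step 4: Unaffected records sum: 105
Step 5: Final sum = 10 + 105 = 115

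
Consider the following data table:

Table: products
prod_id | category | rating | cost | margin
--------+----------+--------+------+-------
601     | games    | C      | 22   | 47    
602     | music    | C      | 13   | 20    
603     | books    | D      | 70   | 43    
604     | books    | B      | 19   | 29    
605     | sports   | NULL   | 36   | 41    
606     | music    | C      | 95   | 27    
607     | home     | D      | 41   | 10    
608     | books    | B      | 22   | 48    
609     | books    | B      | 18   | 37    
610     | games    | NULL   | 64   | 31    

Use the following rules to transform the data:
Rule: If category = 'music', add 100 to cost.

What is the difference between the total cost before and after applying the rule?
200

Step 1: Original sum of cost = 400
Step 2: 2 records have category = 'music'
Step 3: Each affected record changes by 100
Step 4: Total change = 2 × 100 = 200
Step 5: New sum = 400 + 200 = 600
Step 6: Difference = |600 - 400| = 200
        (Sum increased by 200)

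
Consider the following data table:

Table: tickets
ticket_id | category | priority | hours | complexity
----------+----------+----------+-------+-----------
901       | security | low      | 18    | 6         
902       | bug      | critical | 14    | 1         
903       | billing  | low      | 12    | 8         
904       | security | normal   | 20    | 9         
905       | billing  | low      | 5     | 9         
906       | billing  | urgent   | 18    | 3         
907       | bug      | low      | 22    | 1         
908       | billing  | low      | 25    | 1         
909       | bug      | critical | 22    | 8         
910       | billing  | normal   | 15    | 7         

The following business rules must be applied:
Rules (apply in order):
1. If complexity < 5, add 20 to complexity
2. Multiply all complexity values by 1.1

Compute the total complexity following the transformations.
146.3

Step 1: Apply Rule 1 - Add 20 to records with complexity < 5
  - 4 records affected: 6 + (4 × 20) = 86
  - Unaffected records: 47
  - Sum after Rule 1: 133
Step 2: Apply Rule 2 - Multiply all by 1.1
  - 133 × 1.1 = 146.3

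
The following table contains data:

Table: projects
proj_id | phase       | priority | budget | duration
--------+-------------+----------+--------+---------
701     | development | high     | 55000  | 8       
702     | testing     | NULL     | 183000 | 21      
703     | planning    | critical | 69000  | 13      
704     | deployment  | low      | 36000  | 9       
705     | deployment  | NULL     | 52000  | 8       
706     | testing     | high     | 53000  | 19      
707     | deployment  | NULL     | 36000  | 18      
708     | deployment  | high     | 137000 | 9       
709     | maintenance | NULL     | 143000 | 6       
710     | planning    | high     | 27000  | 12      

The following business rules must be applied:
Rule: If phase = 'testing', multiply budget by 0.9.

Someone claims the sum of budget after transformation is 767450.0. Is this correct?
No, the correct result is 767400.0.

Step 1: Calculate the correct sum after transformation
Step 2: Apply multiplier 0.9 to records where phase = 'testing'
Step 3: Correct result = 767400.0
Step 4: Claimed result = 767450.0
Step 5: 767400.0 ≠ 767450.0
Conclusion: The claimed result is incorrect. The correct answer is 767400.0.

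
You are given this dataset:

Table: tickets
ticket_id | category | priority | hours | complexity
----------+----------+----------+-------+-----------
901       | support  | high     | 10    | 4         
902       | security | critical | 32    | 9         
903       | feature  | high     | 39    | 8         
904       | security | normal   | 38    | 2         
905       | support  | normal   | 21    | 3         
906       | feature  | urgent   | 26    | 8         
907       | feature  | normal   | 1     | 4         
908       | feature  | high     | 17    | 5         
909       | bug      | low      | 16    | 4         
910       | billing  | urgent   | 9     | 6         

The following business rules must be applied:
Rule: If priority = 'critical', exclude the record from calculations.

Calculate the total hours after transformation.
177

Step 1: Identify records where priority = 'critical'
Step 2: The excluded records sum to 32
Step 3: Original total hours = 209
Step 4: Remaining total = 209 - 32 = 177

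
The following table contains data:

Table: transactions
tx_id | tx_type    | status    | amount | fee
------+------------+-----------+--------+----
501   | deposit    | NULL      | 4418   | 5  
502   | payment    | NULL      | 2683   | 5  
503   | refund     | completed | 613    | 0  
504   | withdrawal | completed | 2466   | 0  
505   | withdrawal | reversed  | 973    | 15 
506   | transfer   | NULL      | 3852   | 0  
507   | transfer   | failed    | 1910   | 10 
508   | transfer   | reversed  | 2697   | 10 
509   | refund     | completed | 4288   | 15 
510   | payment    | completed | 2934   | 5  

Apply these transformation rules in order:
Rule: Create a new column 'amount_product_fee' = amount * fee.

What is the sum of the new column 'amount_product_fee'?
175160

Step 1: For each record, compute amount * fee
Example calculations:
  4418 * 5 = 22090
  2683 * 5 = 13415
  613 * 0 = 0
  ...
Step 2: Sum all derived values
Step 3: Total = 175160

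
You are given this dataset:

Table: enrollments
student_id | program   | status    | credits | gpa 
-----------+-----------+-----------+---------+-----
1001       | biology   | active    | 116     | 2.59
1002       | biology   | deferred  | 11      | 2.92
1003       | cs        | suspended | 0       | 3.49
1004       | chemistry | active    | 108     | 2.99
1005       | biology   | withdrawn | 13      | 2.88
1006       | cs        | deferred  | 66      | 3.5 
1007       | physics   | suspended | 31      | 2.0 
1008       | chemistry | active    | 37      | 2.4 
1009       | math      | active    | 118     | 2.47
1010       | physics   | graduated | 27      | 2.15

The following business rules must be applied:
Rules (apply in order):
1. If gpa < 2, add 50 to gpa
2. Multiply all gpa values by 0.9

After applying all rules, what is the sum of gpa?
24.65

Step 1: Apply Rule 1 - Add 50 to records with gpa < 2
  - 0 records affected: 0 + (0 × 50) = 0
  - Unaffected records: 27.39
  - Sum after Rule 1: 27.39
Step 2: Apply Rule 2 - Multiply all by 0.9
  - 27.39 × 0.9 = 24.65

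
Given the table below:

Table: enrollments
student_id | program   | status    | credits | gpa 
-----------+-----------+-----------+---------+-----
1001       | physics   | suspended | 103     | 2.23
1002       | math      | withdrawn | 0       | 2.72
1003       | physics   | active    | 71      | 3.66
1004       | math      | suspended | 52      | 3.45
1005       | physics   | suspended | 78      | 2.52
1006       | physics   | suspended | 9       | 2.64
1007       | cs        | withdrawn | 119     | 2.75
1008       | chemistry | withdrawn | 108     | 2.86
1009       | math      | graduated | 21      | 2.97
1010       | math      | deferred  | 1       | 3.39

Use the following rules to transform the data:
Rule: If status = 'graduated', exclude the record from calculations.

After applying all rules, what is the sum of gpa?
26.22

Step 1: Identify records where status = 'graduated'
Step 2: The excluded records sum to 2.97
Step 3: Original total gpa = 29.19
Step 4: Remaining total = 29.19 - 2.97 = 26.22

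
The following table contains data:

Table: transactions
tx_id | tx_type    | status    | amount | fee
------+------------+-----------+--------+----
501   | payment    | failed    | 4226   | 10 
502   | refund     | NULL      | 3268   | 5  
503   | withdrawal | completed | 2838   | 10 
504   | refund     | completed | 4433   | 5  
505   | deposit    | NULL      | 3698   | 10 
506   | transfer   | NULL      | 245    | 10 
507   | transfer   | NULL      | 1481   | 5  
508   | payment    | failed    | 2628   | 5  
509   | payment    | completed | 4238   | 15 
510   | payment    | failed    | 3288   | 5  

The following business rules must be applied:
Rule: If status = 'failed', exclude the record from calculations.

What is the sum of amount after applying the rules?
20201

Step 1: Identify records where status = 'failed'
Step 2: The excluded records sum to 10142
Step 3: Original total amount = 30343
Step 4: Remaining total = 30343 - 10142 = 20201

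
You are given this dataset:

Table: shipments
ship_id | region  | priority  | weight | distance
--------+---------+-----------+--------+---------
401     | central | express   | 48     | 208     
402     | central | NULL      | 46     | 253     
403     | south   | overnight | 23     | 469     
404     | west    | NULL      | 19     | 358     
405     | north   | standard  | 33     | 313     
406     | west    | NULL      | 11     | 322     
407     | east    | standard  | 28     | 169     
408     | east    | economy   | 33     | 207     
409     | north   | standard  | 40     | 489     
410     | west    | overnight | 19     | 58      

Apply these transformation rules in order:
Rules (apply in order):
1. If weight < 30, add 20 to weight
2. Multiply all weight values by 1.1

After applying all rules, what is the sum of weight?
440.0

Step 1: Apply Rule 1 - Add 20 to records with weight < 30
  - 5 records affected: 100 + (5 × 20) = 200
  - Unaffected records: 200
  - Sum after Rule 1: 400
Step 2: Apply Rule 2 - Multiply all by 1.1
  - 400 × 1.1 = 440.0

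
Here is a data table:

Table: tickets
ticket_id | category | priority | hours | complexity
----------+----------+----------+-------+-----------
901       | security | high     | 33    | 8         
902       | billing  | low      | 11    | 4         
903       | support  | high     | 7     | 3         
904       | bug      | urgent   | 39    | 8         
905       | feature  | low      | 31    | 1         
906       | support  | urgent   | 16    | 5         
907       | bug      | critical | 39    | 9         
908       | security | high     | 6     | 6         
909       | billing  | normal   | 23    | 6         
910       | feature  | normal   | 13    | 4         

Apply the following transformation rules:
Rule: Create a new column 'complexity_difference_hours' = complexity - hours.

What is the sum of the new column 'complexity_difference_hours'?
-164

Step 1: For each record, compute complexity - hours
Example calculations:
  8 - 33 = -25
  4 - 11 = -7
  3 - 7 = -4
  ...
Step 2: Sum all derived values
Step 3: Total = -164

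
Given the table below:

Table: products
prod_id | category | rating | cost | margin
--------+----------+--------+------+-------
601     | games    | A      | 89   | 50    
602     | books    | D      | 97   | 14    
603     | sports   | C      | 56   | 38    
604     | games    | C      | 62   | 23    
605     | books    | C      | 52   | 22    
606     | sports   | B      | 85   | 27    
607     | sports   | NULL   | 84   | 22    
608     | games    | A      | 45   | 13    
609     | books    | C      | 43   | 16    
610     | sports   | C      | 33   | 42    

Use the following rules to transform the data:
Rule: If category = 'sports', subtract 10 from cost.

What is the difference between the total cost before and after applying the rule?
40

Step 1: Original sum of cost = 646
Step 2: 4 records have category = 'sports'
Step 3: Each affected record changes by -10
Step 4: Total change = 4 × -10 = -40
Step 5: New sum = 646 + -40 = 606
Step 6: Difference = |606 - 646| = 40
        (Sum decreased by 40)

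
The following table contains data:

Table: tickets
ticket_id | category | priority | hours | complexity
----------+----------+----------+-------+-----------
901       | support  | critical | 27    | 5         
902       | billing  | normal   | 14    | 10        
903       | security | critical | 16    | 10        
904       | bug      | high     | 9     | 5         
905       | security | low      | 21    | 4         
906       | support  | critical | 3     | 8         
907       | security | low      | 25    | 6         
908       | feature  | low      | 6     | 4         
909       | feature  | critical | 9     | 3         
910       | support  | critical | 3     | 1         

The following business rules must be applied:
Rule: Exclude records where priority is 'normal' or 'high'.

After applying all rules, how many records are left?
8

Step 1: Count records to exclude
  - 1 (normal) + 1 (high) = 2 records
Step 2: Total records: 10
Step 3: Remaining = 10 - 2 = 8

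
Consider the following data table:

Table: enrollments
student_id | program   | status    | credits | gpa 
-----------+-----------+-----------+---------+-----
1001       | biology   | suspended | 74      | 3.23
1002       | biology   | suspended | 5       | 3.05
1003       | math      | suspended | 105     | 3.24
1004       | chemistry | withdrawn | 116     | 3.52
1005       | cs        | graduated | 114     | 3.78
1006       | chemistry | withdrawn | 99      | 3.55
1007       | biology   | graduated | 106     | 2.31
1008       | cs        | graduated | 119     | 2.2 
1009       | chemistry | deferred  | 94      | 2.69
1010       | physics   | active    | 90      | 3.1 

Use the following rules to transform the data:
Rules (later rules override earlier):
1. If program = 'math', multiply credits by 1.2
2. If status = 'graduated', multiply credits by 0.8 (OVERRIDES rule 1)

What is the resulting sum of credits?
875.2

Step 1: Rule 2 takes priority for records with status = 'graduated'
  - 3 records: 339 × 0.8 = 271.2
Step 2: Rule 1 applies to remaining records with program = 'math'
  - 1 records: 105 × 1.2 = 126.0
Step 3: Other records unchanged: 478
Step 4: Final sum = 271.2 + 126.0 + 478 = 875.2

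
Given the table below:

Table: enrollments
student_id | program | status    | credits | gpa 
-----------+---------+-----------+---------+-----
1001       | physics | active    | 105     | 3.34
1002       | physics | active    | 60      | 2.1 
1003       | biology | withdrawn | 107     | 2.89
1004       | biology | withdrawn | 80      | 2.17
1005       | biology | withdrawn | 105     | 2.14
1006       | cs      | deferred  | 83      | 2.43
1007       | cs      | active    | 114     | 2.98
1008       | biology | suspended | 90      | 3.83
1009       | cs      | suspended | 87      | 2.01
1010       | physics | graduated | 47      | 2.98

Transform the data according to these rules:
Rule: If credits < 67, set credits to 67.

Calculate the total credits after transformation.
905

Step 1: 2 records have credits < 67
Step 2: These records originally summed to 107
Step 3: After setting to minimum: 2 × 67 = 134
Step 4: Unaffected records sum: 771
Step 5: Final sum = 134 + 771 = 905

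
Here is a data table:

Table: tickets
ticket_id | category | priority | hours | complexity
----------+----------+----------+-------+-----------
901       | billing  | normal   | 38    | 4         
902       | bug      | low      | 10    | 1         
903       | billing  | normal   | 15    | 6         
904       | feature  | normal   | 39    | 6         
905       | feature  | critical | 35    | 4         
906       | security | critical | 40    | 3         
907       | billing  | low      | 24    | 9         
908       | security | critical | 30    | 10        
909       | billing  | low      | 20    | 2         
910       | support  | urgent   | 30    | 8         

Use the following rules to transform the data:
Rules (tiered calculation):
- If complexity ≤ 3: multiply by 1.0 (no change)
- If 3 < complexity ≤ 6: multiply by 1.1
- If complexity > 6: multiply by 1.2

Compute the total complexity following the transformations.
60.4

Step 1: Tier 1 (complexity ≤ 3): 3 records, sum = 6 × 1.0 = 6.0
Step 2: Tier 2 (3 < complexity ≤ 6): 4 records, sum = 20 × 1.1 = 22.0
Step 3: Tier 3 (complexity > 6): 3 records, sum = 27 × 1.2 = 32.4
Step 4: Final sum = 6.0 + 22.0 + 32.4 = 60.4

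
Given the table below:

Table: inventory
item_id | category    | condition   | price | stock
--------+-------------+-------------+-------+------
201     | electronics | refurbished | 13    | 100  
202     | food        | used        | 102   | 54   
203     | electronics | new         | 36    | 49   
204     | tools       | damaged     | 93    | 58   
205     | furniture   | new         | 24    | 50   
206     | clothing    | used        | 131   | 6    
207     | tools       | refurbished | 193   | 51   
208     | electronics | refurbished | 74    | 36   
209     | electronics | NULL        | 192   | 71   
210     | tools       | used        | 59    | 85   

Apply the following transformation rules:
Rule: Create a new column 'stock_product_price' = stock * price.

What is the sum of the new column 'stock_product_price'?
47106

Step 1: For each record, compute stock * price
Example calculations:
  100 * 13 = 1300
  54 * 102 = 5508
  49 * 36 = 1764
  ...
Step 2: Sum all derived values
Step 3: Total = 47106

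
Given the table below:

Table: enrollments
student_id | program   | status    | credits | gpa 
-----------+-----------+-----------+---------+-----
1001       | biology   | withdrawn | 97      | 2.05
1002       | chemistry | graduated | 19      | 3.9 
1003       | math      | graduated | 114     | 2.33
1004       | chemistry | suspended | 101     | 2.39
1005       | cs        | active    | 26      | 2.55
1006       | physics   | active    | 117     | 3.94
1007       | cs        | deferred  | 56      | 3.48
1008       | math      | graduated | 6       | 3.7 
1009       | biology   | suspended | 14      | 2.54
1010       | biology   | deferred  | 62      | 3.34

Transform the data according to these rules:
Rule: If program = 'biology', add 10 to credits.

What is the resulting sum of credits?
642

Step 1: Count records where program = 'biology': 3
Step 2: Total bonus added: 3 × 10 = 30
Step 3: Original sum of credits: 612
Step 4: Final sum = 612 + 30 = 642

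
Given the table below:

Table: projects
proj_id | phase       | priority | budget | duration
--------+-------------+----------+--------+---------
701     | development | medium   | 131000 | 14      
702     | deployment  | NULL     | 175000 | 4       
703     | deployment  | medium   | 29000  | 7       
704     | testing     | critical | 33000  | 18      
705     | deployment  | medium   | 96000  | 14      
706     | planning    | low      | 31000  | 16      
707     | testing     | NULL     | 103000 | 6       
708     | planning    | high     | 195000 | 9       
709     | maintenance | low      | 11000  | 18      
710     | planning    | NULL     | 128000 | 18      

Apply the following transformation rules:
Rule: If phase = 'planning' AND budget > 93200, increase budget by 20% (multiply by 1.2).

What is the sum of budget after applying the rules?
996600.0

Step 1: Find records where phase = 'planning' AND budget > 93200
Step 2: 2 records match, summing to 323000
Step 3: After multiplier: 323000 × 1.2 = 387600.0
Step 4: Unaffected records sum: 609000
Step 5: Final sum = 387600.0 + 609000 = 996600.0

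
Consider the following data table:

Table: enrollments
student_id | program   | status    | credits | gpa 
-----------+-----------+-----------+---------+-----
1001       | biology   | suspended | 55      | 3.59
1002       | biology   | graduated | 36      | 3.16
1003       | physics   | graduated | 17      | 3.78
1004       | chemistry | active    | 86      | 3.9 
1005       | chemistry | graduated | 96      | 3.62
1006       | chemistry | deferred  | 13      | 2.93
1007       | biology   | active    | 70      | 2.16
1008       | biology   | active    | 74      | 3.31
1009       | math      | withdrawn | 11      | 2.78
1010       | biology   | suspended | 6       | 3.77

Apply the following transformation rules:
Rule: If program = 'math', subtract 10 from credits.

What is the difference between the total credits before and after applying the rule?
10

Step 1: Original sum of credits = 464
Step 2: 1 records have program = 'math'
Step 3: Each affected record changes by -10
Step 4: Total change = 1 × -10 = -10
Step 5: New sum = 464 + -10 = 454
Step 6: Difference = |454 - 464| = 10
        (Sum decreased by 10)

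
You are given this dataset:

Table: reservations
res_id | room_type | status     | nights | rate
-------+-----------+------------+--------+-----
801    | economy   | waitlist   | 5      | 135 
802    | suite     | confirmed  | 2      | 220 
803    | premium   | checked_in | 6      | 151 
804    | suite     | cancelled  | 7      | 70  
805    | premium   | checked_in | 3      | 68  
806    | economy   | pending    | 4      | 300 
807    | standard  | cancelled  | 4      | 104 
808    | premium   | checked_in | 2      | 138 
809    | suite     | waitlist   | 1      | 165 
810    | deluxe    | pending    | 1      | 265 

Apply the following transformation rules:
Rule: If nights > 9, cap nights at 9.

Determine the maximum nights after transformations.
7

Step 1: Original maximum nights = 7
Step 2: Check cap of 9 against maximum
Step 3: No records exceed the cap (max 7 <= cap 9), so no capping applies
Step 4: Maximum after transformation = 7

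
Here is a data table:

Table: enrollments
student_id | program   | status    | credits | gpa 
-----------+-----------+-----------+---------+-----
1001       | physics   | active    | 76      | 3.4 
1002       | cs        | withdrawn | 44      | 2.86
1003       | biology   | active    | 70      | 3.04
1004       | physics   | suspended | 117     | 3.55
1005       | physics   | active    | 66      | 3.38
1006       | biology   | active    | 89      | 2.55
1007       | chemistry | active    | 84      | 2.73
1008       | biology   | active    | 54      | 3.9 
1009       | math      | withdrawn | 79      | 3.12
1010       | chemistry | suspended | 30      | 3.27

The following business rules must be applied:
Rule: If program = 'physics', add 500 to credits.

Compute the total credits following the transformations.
2209

Step 1: Count records where program = 'physics': 3
Step 2: Total bonus added: 3 × 500 = 1500
Step 3: Original sum of credits: 709
Step 4: Final sum = 709 + 1500 = 2209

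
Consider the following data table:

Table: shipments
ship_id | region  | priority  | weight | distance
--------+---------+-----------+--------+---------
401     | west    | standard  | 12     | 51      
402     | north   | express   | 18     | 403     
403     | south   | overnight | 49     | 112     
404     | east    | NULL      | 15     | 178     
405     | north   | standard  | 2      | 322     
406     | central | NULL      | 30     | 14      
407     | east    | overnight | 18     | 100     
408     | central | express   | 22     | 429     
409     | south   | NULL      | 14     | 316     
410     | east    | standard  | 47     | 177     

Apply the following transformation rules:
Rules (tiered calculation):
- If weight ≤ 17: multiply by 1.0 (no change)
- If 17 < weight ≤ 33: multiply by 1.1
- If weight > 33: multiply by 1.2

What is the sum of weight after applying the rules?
255.0

Step 1: Tier 1 (weight ≤ 17): 4 records, sum = 43 × 1.0 = 43.0
Step 2: Tier 2 (17 < weight ≤ 33): 4 records, sum = 88 × 1.1 = 96.8
Step 3: Tier 3 (weight > 33): 2 records, sum = 96 × 1.2 = 115.2
Step 4: Final sum = 43.0 + 96.8 + 115.2 = 255.0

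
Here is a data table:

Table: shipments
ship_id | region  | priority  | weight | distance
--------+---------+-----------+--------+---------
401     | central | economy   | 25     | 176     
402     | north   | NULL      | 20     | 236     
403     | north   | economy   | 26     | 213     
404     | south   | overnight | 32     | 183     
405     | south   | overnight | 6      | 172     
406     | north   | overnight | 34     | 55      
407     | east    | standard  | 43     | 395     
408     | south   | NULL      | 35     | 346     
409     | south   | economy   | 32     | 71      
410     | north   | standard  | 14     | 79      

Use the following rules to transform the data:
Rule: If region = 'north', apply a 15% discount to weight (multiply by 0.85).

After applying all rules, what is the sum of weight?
252.9

Step 1: Records with region = 'north' have total weight = 94
Step 2: Apply multiplier: 94 × 0.85 = 79.9
Step 3: Other records total: 173
Step 4: Final sum = 79.9 + 173 = 252.9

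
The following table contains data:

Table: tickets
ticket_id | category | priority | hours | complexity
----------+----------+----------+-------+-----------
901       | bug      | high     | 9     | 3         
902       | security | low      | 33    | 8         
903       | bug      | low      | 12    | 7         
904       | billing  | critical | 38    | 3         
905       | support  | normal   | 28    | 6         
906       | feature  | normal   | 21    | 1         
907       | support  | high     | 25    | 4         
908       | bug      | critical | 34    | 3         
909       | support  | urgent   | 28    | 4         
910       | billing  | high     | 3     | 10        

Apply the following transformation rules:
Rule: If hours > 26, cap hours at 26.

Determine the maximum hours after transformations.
26

Step 1: Original maximum hours = 38
Step 2: Apply cap at 26
Step 3: 5 records had hours > 26 and were capped
Step 4: Maximum after transformation = 26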